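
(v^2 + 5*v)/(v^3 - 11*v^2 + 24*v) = (v + 5)/(v^2 - 11*v + 24)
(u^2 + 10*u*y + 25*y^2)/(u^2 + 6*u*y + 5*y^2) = (u + 5*y)/(u + y)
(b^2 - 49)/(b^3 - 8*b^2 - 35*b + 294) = (b + 7)/(b^2 - b - 42)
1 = 1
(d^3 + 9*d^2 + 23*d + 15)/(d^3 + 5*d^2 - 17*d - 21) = (d^2 + 8*d + 15)/(d^2 + 4*d - 21)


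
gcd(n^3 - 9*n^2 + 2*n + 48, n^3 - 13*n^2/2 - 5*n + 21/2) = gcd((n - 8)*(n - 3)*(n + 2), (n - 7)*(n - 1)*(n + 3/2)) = 1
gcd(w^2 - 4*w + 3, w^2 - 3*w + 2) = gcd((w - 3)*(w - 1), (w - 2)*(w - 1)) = w - 1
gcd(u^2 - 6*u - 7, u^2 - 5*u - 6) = u + 1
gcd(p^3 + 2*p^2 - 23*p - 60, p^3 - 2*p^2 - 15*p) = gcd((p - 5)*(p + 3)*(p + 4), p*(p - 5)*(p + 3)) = p^2 - 2*p - 15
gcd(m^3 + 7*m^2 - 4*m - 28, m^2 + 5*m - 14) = m^2 + 5*m - 14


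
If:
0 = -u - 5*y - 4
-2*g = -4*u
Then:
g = -10*y - 8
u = -5*y - 4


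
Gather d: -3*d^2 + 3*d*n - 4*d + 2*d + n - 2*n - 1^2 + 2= -3*d^2 + d*(3*n - 2) - n + 1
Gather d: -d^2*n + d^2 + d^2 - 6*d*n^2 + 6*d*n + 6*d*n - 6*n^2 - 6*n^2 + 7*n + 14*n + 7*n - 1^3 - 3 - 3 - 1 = d^2*(2 - n) + d*(-6*n^2 + 12*n) - 12*n^2 + 28*n - 8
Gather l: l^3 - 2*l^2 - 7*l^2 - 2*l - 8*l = l^3 - 9*l^2 - 10*l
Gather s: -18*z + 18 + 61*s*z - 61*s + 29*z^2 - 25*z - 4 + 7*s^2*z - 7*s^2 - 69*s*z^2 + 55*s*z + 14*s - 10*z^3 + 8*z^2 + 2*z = s^2*(7*z - 7) + s*(-69*z^2 + 116*z - 47) - 10*z^3 + 37*z^2 - 41*z + 14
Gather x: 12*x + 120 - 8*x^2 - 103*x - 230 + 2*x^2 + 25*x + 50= -6*x^2 - 66*x - 60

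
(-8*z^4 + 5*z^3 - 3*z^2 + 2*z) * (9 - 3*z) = 24*z^5 - 87*z^4 + 54*z^3 - 33*z^2 + 18*z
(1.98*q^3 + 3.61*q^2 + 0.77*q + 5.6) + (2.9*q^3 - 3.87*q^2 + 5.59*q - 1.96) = 4.88*q^3 - 0.26*q^2 + 6.36*q + 3.64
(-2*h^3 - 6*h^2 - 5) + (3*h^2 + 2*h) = -2*h^3 - 3*h^2 + 2*h - 5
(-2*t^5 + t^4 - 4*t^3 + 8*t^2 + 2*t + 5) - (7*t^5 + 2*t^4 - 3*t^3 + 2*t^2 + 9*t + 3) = -9*t^5 - t^4 - t^3 + 6*t^2 - 7*t + 2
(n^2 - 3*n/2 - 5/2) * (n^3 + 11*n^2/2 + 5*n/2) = n^5 + 4*n^4 - 33*n^3/4 - 35*n^2/2 - 25*n/4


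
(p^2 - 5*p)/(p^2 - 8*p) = (p - 5)/(p - 8)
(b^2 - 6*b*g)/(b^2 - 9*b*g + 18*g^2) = b/(b - 3*g)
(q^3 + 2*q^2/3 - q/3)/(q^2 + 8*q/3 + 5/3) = q*(3*q - 1)/(3*q + 5)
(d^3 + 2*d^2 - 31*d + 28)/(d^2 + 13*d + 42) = (d^2 - 5*d + 4)/(d + 6)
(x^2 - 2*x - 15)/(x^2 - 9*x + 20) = (x + 3)/(x - 4)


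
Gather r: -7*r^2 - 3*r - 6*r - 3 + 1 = -7*r^2 - 9*r - 2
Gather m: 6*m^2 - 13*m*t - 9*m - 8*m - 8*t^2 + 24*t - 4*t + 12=6*m^2 + m*(-13*t - 17) - 8*t^2 + 20*t + 12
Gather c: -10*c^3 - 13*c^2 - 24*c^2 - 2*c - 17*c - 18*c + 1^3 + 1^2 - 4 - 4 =-10*c^3 - 37*c^2 - 37*c - 6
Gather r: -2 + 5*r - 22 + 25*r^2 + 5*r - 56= 25*r^2 + 10*r - 80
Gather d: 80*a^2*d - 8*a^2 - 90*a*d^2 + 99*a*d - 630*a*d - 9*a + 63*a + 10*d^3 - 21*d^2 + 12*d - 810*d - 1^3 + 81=-8*a^2 + 54*a + 10*d^3 + d^2*(-90*a - 21) + d*(80*a^2 - 531*a - 798) + 80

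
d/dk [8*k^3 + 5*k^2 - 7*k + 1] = 24*k^2 + 10*k - 7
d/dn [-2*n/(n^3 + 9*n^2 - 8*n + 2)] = 2*(2*n^3 + 9*n^2 - 2)/(n^6 + 18*n^5 + 65*n^4 - 140*n^3 + 100*n^2 - 32*n + 4)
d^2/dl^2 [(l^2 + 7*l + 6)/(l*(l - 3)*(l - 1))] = 2*(l^6 + 21*l^5 - 57*l^4 - 89*l^3 + 342*l^2 - 216*l + 54)/(l^3*(l^6 - 12*l^5 + 57*l^4 - 136*l^3 + 171*l^2 - 108*l + 27))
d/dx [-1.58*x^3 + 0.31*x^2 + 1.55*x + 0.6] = -4.74*x^2 + 0.62*x + 1.55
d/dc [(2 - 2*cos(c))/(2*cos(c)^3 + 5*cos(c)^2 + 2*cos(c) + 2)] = 8*(-4*cos(c)^3 + cos(c)^2 + 10*cos(c) + 4)*sin(c)/(7*cos(c) + 5*cos(2*c) + cos(3*c) + 9)^2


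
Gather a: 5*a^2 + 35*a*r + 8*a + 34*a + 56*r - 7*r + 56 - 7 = 5*a^2 + a*(35*r + 42) + 49*r + 49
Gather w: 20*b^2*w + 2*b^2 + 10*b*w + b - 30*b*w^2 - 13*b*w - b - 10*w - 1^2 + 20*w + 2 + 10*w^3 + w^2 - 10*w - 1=2*b^2 + 10*w^3 + w^2*(1 - 30*b) + w*(20*b^2 - 3*b)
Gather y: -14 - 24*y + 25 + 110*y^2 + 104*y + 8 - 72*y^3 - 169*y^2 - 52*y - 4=-72*y^3 - 59*y^2 + 28*y + 15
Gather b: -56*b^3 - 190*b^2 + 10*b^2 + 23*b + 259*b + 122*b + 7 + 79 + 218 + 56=-56*b^3 - 180*b^2 + 404*b + 360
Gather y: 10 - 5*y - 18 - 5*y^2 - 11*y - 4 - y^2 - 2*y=-6*y^2 - 18*y - 12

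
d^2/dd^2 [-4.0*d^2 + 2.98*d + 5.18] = -8.00000000000000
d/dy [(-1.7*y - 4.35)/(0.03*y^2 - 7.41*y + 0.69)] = (0.051*y^2 + 0.260999999999999*y - 33.4065)/(0.0009*y^4 - 0.4446*y^3 + 54.9495*y^2 - 10.2258*y + 0.4761)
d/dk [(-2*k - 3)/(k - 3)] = 9/(k - 3)^2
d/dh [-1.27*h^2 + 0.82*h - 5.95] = 0.82 - 2.54*h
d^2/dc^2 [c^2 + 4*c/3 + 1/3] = 2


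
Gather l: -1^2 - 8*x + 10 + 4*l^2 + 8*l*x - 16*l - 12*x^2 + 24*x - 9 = 4*l^2 + l*(8*x - 16) - 12*x^2 + 16*x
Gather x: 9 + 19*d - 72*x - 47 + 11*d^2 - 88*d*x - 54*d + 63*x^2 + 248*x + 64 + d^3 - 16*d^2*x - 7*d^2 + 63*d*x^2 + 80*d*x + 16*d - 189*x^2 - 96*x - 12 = d^3 + 4*d^2 - 19*d + x^2*(63*d - 126) + x*(-16*d^2 - 8*d + 80) + 14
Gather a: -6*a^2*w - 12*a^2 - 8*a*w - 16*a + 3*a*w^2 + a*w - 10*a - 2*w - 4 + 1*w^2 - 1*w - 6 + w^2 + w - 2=a^2*(-6*w - 12) + a*(3*w^2 - 7*w - 26) + 2*w^2 - 2*w - 12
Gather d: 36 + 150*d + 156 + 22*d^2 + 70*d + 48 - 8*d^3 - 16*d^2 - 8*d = -8*d^3 + 6*d^2 + 212*d + 240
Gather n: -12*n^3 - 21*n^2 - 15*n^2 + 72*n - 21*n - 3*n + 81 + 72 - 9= -12*n^3 - 36*n^2 + 48*n + 144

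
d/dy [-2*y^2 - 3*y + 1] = -4*y - 3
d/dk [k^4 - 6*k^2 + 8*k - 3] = 4*k^3 - 12*k + 8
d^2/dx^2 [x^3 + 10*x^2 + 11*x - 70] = 6*x + 20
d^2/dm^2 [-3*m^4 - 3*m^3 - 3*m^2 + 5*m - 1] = -36*m^2 - 18*m - 6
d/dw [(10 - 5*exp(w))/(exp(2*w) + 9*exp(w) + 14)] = 5*((exp(w) - 2)*(2*exp(w) + 9) - exp(2*w) - 9*exp(w) - 14)*exp(w)/(exp(2*w) + 9*exp(w) + 14)^2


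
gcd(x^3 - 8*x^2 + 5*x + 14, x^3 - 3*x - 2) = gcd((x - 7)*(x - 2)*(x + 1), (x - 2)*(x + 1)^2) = x^2 - x - 2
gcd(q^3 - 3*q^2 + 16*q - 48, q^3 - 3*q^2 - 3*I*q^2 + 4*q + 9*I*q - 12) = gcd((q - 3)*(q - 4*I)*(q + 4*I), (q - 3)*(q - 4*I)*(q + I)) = q^2 + q*(-3 - 4*I) + 12*I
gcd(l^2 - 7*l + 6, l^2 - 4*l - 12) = l - 6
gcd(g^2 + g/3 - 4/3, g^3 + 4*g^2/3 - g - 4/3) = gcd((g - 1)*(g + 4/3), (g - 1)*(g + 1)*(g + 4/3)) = g^2 + g/3 - 4/3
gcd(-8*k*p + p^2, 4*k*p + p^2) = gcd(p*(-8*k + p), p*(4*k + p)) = p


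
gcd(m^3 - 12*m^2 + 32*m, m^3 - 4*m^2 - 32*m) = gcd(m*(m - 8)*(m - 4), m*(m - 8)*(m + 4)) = m^2 - 8*m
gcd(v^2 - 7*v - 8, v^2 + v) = v + 1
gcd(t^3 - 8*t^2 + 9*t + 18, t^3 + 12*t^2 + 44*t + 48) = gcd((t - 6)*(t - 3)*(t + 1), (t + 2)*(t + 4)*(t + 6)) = 1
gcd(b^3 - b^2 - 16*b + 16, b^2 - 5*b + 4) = b^2 - 5*b + 4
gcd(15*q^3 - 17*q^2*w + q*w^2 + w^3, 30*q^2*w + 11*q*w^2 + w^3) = 5*q + w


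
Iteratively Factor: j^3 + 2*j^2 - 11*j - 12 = (j + 4)*(j^2 - 2*j - 3) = (j + 1)*(j + 4)*(j - 3)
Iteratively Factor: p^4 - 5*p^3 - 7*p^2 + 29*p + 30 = (p - 5)*(p^3 - 7*p - 6) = (p - 5)*(p + 2)*(p^2 - 2*p - 3) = (p - 5)*(p + 1)*(p + 2)*(p - 3)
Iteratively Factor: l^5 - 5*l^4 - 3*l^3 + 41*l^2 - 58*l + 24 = (l - 4)*(l^4 - l^3 - 7*l^2 + 13*l - 6) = (l - 4)*(l - 1)*(l^3 - 7*l + 6) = (l - 4)*(l - 1)^2*(l^2 + l - 6) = (l - 4)*(l - 1)^2*(l + 3)*(l - 2)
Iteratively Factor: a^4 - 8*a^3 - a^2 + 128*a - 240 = (a - 5)*(a^3 - 3*a^2 - 16*a + 48) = (a - 5)*(a - 3)*(a^2 - 16) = (a - 5)*(a - 3)*(a + 4)*(a - 4)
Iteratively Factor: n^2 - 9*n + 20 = (n - 5)*(n - 4)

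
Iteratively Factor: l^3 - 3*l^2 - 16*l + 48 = (l - 3)*(l^2 - 16) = (l - 4)*(l - 3)*(l + 4)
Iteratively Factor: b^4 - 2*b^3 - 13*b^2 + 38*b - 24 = (b - 2)*(b^3 - 13*b + 12) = (b - 3)*(b - 2)*(b^2 + 3*b - 4) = (b - 3)*(b - 2)*(b - 1)*(b + 4)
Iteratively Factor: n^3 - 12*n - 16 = (n + 2)*(n^2 - 2*n - 8) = (n + 2)^2*(n - 4)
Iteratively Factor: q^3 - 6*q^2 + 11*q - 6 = (q - 3)*(q^2 - 3*q + 2) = (q - 3)*(q - 2)*(q - 1)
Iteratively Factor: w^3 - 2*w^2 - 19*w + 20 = (w + 4)*(w^2 - 6*w + 5) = (w - 5)*(w + 4)*(w - 1)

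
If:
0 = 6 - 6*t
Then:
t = 1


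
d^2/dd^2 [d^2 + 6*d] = 2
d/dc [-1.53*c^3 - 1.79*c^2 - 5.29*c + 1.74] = -4.59*c^2 - 3.58*c - 5.29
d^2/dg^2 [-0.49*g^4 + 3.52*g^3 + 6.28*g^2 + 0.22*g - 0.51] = -5.88*g^2 + 21.12*g + 12.56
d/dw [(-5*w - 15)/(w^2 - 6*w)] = 5*(w^2 + 6*w - 18)/(w^2*(w^2 - 12*w + 36))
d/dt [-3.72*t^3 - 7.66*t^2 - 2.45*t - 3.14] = -11.16*t^2 - 15.32*t - 2.45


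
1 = 1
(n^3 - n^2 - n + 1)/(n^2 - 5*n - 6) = (n^2 - 2*n + 1)/(n - 6)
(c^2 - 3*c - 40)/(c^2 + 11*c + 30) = (c - 8)/(c + 6)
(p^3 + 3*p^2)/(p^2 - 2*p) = p*(p + 3)/(p - 2)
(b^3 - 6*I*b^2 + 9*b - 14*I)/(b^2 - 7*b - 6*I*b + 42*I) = (b^3 - 6*I*b^2 + 9*b - 14*I)/(b^2 - 7*b - 6*I*b + 42*I)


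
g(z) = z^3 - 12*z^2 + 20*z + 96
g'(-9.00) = 479.00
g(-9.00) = -1785.00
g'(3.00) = -25.00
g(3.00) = 75.00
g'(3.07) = -25.41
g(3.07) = 73.24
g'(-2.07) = 82.53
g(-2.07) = -5.69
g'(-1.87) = 75.37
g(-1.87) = 10.10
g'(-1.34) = 57.55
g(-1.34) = 45.25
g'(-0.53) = 33.56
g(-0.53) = 81.88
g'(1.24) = -5.15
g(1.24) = 104.26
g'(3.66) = -27.65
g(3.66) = 57.48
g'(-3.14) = 124.94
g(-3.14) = -116.07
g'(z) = 3*z^2 - 24*z + 20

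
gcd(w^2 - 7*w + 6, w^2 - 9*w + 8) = w - 1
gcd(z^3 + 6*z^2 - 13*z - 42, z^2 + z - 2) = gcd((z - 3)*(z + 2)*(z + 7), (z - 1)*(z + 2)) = z + 2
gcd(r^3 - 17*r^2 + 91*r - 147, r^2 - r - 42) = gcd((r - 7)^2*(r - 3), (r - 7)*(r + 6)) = r - 7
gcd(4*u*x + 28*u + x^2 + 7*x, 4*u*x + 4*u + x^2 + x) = 4*u + x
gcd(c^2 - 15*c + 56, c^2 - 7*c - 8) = c - 8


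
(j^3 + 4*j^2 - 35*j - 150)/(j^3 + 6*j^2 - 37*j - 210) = (j + 5)/(j + 7)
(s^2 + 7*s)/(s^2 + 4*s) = (s + 7)/(s + 4)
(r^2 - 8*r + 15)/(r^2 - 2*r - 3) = (r - 5)/(r + 1)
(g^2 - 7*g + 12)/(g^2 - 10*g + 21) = (g - 4)/(g - 7)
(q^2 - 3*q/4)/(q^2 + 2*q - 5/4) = q*(4*q - 3)/(4*q^2 + 8*q - 5)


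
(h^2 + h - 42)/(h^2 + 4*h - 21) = (h - 6)/(h - 3)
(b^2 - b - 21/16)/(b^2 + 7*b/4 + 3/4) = (b - 7/4)/(b + 1)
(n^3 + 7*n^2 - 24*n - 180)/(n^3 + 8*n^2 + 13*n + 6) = (n^2 + n - 30)/(n^2 + 2*n + 1)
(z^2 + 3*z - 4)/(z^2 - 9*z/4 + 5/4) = 4*(z + 4)/(4*z - 5)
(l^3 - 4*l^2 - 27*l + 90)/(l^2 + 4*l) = (l^3 - 4*l^2 - 27*l + 90)/(l*(l + 4))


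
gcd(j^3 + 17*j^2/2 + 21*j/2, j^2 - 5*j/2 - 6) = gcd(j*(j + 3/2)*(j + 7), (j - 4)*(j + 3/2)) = j + 3/2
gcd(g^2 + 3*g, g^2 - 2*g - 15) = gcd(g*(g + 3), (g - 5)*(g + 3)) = g + 3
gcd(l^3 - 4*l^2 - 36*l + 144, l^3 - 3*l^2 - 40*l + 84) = l + 6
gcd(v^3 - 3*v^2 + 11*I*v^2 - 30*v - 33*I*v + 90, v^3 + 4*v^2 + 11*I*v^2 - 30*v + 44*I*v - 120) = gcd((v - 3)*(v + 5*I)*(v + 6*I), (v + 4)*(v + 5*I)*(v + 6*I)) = v^2 + 11*I*v - 30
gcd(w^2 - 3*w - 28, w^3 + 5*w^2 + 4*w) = w + 4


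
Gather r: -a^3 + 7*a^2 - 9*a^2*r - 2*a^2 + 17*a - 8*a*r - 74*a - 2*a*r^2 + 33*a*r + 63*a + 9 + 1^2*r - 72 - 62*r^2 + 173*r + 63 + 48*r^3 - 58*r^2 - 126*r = -a^3 + 5*a^2 + 6*a + 48*r^3 + r^2*(-2*a - 120) + r*(-9*a^2 + 25*a + 48)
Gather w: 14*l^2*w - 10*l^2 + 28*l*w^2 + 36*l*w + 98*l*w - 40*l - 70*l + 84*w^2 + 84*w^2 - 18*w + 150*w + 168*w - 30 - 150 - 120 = -10*l^2 - 110*l + w^2*(28*l + 168) + w*(14*l^2 + 134*l + 300) - 300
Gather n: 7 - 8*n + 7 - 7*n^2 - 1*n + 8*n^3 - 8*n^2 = 8*n^3 - 15*n^2 - 9*n + 14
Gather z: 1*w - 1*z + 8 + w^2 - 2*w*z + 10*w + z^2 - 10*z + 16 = w^2 + 11*w + z^2 + z*(-2*w - 11) + 24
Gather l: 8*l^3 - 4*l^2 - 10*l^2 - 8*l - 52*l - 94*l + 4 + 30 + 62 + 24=8*l^3 - 14*l^2 - 154*l + 120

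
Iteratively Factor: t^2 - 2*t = (t - 2)*(t)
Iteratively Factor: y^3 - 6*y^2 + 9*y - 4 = (y - 1)*(y^2 - 5*y + 4) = (y - 4)*(y - 1)*(y - 1)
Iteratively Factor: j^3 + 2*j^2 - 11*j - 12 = (j + 1)*(j^2 + j - 12) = (j + 1)*(j + 4)*(j - 3)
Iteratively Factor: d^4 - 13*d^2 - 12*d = (d - 4)*(d^3 + 4*d^2 + 3*d) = (d - 4)*(d + 3)*(d^2 + d) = d*(d - 4)*(d + 3)*(d + 1)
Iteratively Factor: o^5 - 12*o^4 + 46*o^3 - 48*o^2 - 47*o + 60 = (o - 1)*(o^4 - 11*o^3 + 35*o^2 - 13*o - 60) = (o - 3)*(o - 1)*(o^3 - 8*o^2 + 11*o + 20) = (o - 4)*(o - 3)*(o - 1)*(o^2 - 4*o - 5) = (o - 4)*(o - 3)*(o - 1)*(o + 1)*(o - 5)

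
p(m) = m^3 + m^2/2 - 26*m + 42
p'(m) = 3*m^2 + m - 26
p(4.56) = 28.66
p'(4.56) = 40.94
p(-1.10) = 69.87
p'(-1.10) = -23.47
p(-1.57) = 80.18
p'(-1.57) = -20.18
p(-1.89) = 86.17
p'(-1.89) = -17.17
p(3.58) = 1.21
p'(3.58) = 16.03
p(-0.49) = 54.74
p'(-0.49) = -25.77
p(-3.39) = 96.93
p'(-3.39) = 5.09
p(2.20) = -2.13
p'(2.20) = -9.28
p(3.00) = -4.50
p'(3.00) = 4.00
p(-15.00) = -2830.50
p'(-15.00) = 634.00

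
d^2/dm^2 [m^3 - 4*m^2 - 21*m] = 6*m - 8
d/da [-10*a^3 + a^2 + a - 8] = -30*a^2 + 2*a + 1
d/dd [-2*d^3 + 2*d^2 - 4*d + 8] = -6*d^2 + 4*d - 4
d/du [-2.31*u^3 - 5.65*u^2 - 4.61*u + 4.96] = -6.93*u^2 - 11.3*u - 4.61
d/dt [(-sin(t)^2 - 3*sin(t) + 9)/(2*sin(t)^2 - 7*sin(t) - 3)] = (13*sin(t)^2 - 30*sin(t) + 72)*cos(t)/(2*sin(t)^2 - 7*sin(t) - 3)^2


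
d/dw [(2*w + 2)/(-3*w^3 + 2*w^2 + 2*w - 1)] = 2*(6*w^3 + 7*w^2 - 4*w - 3)/(9*w^6 - 12*w^5 - 8*w^4 + 14*w^3 - 4*w + 1)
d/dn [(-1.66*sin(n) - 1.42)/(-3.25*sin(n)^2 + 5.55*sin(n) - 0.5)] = (-5.395*sin(n)^2 - 9.23*sin(n) + 8.711)*cos(n)/(10.5625*sin(n)^4 - 36.075*sin(n)^3 + 34.0525*sin(n)^2 - 5.55*sin(n) + 0.25)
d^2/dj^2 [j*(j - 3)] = 2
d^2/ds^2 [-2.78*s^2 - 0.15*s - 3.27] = -5.56000000000000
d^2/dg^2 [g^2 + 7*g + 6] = 2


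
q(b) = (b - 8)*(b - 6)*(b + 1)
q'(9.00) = 43.00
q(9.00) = 30.00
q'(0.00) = 34.00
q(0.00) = 48.00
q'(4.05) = -22.09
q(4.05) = 38.90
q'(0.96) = 11.80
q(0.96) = 69.54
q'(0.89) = 13.24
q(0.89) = 68.67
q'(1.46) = 2.43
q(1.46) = 73.04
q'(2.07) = -6.97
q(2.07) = 71.55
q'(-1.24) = 70.85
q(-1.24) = -16.06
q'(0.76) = 15.97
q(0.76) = 66.77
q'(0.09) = 31.68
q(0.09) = 50.96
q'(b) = (b - 8)*(b - 6) + (b - 8)*(b + 1) + (b - 6)*(b + 1)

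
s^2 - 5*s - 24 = (s - 8)*(s + 3)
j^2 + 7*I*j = j*(j + 7*I)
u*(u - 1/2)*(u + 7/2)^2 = u^4 + 13*u^3/2 + 35*u^2/4 - 49*u/8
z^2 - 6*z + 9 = (z - 3)^2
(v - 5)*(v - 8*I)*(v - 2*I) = v^3 - 5*v^2 - 10*I*v^2 - 16*v + 50*I*v + 80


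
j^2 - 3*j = j*(j - 3)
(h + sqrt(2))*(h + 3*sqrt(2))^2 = h^3 + 7*sqrt(2)*h^2 + 30*h + 18*sqrt(2)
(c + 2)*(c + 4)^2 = c^3 + 10*c^2 + 32*c + 32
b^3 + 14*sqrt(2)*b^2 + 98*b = b*(b + 7*sqrt(2))^2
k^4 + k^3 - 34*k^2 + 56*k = k*(k - 4)*(k - 2)*(k + 7)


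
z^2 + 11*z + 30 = (z + 5)*(z + 6)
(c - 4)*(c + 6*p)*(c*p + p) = c^3*p + 6*c^2*p^2 - 3*c^2*p - 18*c*p^2 - 4*c*p - 24*p^2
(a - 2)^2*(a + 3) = a^3 - a^2 - 8*a + 12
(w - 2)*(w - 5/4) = w^2 - 13*w/4 + 5/2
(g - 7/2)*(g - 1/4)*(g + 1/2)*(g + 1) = g^4 - 9*g^3/4 - 17*g^2/4 - 9*g/16 + 7/16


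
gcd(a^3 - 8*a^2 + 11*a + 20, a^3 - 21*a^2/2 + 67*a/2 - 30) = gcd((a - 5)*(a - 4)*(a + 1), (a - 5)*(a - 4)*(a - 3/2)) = a^2 - 9*a + 20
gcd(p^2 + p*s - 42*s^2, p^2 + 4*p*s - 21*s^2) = p + 7*s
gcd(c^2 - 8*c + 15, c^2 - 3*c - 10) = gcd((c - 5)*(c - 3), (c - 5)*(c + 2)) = c - 5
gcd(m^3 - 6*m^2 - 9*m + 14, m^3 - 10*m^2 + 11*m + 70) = m^2 - 5*m - 14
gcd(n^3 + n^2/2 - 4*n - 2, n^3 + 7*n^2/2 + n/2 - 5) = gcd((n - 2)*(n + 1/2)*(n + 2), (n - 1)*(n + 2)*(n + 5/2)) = n + 2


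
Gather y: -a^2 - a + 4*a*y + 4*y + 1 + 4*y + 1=-a^2 - a + y*(4*a + 8) + 2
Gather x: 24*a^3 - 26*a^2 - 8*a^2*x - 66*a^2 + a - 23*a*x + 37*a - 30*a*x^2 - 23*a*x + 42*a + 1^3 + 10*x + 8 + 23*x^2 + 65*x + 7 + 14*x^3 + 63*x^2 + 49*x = 24*a^3 - 92*a^2 + 80*a + 14*x^3 + x^2*(86 - 30*a) + x*(-8*a^2 - 46*a + 124) + 16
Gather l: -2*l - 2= -2*l - 2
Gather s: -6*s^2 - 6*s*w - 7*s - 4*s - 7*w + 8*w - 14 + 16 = -6*s^2 + s*(-6*w - 11) + w + 2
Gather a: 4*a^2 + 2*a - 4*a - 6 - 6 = 4*a^2 - 2*a - 12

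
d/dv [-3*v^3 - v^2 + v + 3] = -9*v^2 - 2*v + 1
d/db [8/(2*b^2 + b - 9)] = 8*(-4*b - 1)/(2*b^2 + b - 9)^2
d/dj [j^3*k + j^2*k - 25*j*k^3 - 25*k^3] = k*(3*j^2 + 2*j - 25*k^2)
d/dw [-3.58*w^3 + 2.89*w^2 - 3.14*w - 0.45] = -10.74*w^2 + 5.78*w - 3.14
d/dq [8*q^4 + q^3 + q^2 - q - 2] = 32*q^3 + 3*q^2 + 2*q - 1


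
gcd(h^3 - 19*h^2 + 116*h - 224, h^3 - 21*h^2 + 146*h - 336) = h^2 - 15*h + 56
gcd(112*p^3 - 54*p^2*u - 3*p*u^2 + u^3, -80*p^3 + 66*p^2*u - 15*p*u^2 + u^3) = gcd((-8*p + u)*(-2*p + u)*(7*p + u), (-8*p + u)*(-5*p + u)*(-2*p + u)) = 16*p^2 - 10*p*u + u^2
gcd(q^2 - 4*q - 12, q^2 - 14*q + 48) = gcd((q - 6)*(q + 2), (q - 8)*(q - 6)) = q - 6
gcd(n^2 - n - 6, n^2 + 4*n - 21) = n - 3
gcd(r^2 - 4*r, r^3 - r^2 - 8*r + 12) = 1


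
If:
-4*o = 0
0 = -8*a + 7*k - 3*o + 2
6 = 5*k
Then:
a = 13/10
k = 6/5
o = 0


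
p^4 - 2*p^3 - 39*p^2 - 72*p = p*(p - 8)*(p + 3)^2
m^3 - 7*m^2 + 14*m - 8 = (m - 4)*(m - 2)*(m - 1)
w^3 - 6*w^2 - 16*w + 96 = (w - 6)*(w - 4)*(w + 4)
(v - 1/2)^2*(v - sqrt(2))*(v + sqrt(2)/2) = v^4 - v^3 - sqrt(2)*v^3/2 - 3*v^2/4 + sqrt(2)*v^2/2 - sqrt(2)*v/8 + v - 1/4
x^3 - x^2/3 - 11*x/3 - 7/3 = (x - 7/3)*(x + 1)^2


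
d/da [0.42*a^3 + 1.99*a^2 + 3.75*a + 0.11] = 1.26*a^2 + 3.98*a + 3.75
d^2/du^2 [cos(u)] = -cos(u)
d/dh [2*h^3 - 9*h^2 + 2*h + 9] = 6*h^2 - 18*h + 2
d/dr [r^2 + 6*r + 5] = 2*r + 6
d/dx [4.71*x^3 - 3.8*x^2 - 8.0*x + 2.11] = 14.13*x^2 - 7.6*x - 8.0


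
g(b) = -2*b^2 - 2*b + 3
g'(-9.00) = 34.00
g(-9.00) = -141.00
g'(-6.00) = 22.00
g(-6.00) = -57.00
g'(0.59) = -4.36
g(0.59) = 1.12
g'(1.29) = -7.16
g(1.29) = -2.91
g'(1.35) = -7.40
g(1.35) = -3.34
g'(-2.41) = 7.64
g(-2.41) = -3.80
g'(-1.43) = 3.72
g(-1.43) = 1.77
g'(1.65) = -8.60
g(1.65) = -5.74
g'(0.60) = -4.40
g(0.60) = 1.08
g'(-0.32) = -0.72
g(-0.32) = 3.44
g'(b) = -4*b - 2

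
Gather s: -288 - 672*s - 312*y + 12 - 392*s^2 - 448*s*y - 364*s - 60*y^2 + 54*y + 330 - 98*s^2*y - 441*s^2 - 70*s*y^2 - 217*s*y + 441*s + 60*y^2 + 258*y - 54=s^2*(-98*y - 833) + s*(-70*y^2 - 665*y - 595)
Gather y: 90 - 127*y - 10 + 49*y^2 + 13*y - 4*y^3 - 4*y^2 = -4*y^3 + 45*y^2 - 114*y + 80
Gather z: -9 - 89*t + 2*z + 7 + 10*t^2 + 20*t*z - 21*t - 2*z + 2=10*t^2 + 20*t*z - 110*t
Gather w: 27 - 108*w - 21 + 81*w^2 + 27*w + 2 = 81*w^2 - 81*w + 8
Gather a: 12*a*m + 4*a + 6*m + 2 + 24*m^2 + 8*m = a*(12*m + 4) + 24*m^2 + 14*m + 2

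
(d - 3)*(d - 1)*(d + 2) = d^3 - 2*d^2 - 5*d + 6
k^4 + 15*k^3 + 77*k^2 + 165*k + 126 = (k + 2)*(k + 3)^2*(k + 7)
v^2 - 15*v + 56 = (v - 8)*(v - 7)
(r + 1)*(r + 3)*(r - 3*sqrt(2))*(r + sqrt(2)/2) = r^4 - 5*sqrt(2)*r^3/2 + 4*r^3 - 10*sqrt(2)*r^2 - 12*r - 15*sqrt(2)*r/2 - 9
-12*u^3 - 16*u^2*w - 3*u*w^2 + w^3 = (-6*u + w)*(u + w)*(2*u + w)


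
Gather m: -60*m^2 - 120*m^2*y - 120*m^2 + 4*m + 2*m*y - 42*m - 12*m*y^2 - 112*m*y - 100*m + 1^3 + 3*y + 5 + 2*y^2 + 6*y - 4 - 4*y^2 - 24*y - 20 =m^2*(-120*y - 180) + m*(-12*y^2 - 110*y - 138) - 2*y^2 - 15*y - 18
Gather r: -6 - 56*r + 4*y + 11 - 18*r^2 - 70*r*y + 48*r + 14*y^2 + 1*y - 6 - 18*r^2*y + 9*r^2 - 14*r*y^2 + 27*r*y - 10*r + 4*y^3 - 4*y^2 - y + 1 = r^2*(-18*y - 9) + r*(-14*y^2 - 43*y - 18) + 4*y^3 + 10*y^2 + 4*y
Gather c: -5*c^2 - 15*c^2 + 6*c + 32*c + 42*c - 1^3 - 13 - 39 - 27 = -20*c^2 + 80*c - 80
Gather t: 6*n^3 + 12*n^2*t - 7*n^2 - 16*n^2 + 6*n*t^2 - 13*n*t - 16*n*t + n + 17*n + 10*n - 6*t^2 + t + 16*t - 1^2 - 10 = 6*n^3 - 23*n^2 + 28*n + t^2*(6*n - 6) + t*(12*n^2 - 29*n + 17) - 11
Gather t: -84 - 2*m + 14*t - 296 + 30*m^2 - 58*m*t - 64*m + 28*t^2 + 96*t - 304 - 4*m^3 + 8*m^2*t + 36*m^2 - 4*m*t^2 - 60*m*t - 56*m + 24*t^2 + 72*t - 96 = -4*m^3 + 66*m^2 - 122*m + t^2*(52 - 4*m) + t*(8*m^2 - 118*m + 182) - 780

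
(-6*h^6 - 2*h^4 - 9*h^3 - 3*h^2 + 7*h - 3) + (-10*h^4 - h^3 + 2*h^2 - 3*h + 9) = -6*h^6 - 12*h^4 - 10*h^3 - h^2 + 4*h + 6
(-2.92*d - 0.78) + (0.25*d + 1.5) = 0.72 - 2.67*d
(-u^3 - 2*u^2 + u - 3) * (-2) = 2*u^3 + 4*u^2 - 2*u + 6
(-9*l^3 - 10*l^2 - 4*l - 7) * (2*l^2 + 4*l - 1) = -18*l^5 - 56*l^4 - 39*l^3 - 20*l^2 - 24*l + 7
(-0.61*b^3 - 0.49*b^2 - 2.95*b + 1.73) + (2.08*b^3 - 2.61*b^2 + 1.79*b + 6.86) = 1.47*b^3 - 3.1*b^2 - 1.16*b + 8.59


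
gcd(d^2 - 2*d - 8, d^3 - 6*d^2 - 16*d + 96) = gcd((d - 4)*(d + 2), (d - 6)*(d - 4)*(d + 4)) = d - 4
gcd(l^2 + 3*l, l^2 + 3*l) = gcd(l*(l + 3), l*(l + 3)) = l^2 + 3*l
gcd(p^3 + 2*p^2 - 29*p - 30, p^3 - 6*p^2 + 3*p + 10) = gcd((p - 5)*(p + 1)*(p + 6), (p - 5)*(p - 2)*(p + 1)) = p^2 - 4*p - 5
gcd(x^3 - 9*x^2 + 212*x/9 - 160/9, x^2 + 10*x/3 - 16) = x - 8/3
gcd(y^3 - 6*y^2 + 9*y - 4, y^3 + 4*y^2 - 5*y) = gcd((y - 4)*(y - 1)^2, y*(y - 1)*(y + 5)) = y - 1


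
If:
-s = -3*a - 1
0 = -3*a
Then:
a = 0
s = 1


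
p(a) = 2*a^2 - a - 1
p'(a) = 4*a - 1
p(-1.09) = 2.47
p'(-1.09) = -5.36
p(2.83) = 12.19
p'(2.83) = 10.32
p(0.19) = -1.12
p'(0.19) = -0.24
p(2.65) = 10.40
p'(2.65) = 9.60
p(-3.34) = 24.65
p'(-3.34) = -14.36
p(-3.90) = 33.32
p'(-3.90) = -16.60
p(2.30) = 7.28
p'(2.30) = 8.20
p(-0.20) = -0.72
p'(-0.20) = -1.80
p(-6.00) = 77.00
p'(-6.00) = -25.00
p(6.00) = 65.00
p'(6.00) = 23.00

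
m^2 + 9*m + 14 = (m + 2)*(m + 7)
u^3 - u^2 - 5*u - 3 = (u - 3)*(u + 1)^2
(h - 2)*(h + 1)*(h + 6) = h^3 + 5*h^2 - 8*h - 12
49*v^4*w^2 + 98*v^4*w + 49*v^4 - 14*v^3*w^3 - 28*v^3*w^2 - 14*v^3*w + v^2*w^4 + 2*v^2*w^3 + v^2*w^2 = (-7*v + w)^2*(v*w + v)^2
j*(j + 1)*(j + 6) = j^3 + 7*j^2 + 6*j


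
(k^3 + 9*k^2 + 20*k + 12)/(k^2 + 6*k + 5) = (k^2 + 8*k + 12)/(k + 5)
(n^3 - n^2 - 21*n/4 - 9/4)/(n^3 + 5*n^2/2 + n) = (2*n^2 - 3*n - 9)/(2*n*(n + 2))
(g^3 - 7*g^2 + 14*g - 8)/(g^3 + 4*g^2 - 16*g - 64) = (g^2 - 3*g + 2)/(g^2 + 8*g + 16)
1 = 1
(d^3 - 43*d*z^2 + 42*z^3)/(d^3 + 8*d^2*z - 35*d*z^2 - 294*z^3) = (d - z)/(d + 7*z)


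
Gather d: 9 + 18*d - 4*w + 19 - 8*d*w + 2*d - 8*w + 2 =d*(20 - 8*w) - 12*w + 30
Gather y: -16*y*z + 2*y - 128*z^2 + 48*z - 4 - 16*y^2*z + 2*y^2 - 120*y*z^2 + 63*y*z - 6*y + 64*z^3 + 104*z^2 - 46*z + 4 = y^2*(2 - 16*z) + y*(-120*z^2 + 47*z - 4) + 64*z^3 - 24*z^2 + 2*z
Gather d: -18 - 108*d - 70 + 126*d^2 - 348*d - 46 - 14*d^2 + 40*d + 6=112*d^2 - 416*d - 128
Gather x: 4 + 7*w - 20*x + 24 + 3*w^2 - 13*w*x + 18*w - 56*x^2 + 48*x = 3*w^2 + 25*w - 56*x^2 + x*(28 - 13*w) + 28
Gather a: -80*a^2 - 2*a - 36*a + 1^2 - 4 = -80*a^2 - 38*a - 3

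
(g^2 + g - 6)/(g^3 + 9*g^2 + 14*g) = (g^2 + g - 6)/(g*(g^2 + 9*g + 14))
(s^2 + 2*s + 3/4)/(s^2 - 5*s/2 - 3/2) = (s + 3/2)/(s - 3)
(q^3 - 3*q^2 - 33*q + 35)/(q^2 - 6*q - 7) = (q^2 + 4*q - 5)/(q + 1)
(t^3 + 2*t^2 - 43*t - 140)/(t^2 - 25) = (t^2 - 3*t - 28)/(t - 5)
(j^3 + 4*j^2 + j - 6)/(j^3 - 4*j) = (j^2 + 2*j - 3)/(j*(j - 2))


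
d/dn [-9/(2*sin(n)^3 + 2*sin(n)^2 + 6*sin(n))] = 9*(3*cos(n) + 2/tan(n) + 3*cos(n)/sin(n)^2)/(2*(sin(n)^2 + sin(n) + 3)^2)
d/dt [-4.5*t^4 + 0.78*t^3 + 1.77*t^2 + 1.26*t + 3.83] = -18.0*t^3 + 2.34*t^2 + 3.54*t + 1.26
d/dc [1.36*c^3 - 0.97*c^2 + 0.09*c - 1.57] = 4.08*c^2 - 1.94*c + 0.09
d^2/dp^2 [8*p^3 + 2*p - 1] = 48*p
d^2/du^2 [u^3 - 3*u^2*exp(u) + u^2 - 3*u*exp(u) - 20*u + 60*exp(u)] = -3*u^2*exp(u) - 15*u*exp(u) + 6*u + 48*exp(u) + 2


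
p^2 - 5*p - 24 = (p - 8)*(p + 3)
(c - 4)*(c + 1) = c^2 - 3*c - 4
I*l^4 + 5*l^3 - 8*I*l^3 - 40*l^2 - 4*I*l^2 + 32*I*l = l*(l - 8)*(l - 4*I)*(I*l + 1)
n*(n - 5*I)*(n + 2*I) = n^3 - 3*I*n^2 + 10*n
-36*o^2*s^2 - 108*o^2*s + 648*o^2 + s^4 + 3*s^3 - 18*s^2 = (-6*o + s)*(6*o + s)*(s - 3)*(s + 6)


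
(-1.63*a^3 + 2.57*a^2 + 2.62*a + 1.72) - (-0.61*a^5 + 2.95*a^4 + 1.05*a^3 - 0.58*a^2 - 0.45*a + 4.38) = 0.61*a^5 - 2.95*a^4 - 2.68*a^3 + 3.15*a^2 + 3.07*a - 2.66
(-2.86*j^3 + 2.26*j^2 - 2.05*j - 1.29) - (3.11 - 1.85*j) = -2.86*j^3 + 2.26*j^2 - 0.2*j - 4.4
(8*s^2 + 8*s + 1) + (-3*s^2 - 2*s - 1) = 5*s^2 + 6*s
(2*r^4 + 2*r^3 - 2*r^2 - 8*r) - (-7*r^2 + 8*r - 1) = 2*r^4 + 2*r^3 + 5*r^2 - 16*r + 1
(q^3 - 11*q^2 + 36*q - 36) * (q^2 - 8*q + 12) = q^5 - 19*q^4 + 136*q^3 - 456*q^2 + 720*q - 432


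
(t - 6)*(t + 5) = t^2 - t - 30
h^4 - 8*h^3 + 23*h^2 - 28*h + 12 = (h - 3)*(h - 2)^2*(h - 1)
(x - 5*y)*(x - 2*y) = x^2 - 7*x*y + 10*y^2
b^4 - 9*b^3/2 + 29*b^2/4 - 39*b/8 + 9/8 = (b - 3/2)^2*(b - 1)*(b - 1/2)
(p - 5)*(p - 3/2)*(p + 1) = p^3 - 11*p^2/2 + p + 15/2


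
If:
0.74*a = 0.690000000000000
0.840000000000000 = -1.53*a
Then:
No Solution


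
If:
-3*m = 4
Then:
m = -4/3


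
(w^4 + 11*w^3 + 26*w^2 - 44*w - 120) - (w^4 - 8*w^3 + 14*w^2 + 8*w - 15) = 19*w^3 + 12*w^2 - 52*w - 105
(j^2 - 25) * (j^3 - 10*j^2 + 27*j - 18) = j^5 - 10*j^4 + 2*j^3 + 232*j^2 - 675*j + 450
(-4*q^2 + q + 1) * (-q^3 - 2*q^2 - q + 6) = 4*q^5 + 7*q^4 + q^3 - 27*q^2 + 5*q + 6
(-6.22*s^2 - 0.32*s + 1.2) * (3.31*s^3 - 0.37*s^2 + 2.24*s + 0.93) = -20.5882*s^5 + 1.2422*s^4 - 9.8424*s^3 - 6.9454*s^2 + 2.3904*s + 1.116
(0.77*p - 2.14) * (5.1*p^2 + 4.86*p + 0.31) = 3.927*p^3 - 7.1718*p^2 - 10.1617*p - 0.6634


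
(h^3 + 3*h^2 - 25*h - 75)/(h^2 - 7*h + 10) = (h^2 + 8*h + 15)/(h - 2)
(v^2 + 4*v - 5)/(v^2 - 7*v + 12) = (v^2 + 4*v - 5)/(v^2 - 7*v + 12)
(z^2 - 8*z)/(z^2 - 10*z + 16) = z/(z - 2)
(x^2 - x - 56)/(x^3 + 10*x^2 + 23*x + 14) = (x - 8)/(x^2 + 3*x + 2)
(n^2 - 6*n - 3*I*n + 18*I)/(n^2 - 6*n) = (n - 3*I)/n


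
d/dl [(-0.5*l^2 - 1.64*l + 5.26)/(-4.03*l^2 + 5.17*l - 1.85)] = (-9.1942*l^2 + 44.2456*l - 24.1602)/(16.2409*l^4 - 41.6702*l^3 + 41.6399*l^2 - 19.129*l + 3.4225)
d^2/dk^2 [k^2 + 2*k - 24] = 2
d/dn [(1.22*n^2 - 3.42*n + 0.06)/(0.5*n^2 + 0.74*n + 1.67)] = (2.6128*n^2 + 4.0148*n - 5.7558)/(0.25*n^4 + 0.74*n^3 + 2.2176*n^2 + 2.4716*n + 2.7889)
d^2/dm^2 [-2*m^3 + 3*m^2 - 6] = 6 - 12*m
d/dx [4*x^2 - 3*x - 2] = 8*x - 3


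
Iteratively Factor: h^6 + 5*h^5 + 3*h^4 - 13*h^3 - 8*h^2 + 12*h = (h - 1)*(h^5 + 6*h^4 + 9*h^3 - 4*h^2 - 12*h) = h*(h - 1)*(h^4 + 6*h^3 + 9*h^2 - 4*h - 12) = h*(h - 1)*(h + 2)*(h^3 + 4*h^2 + h - 6) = h*(h - 1)^2*(h + 2)*(h^2 + 5*h + 6) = h*(h - 1)^2*(h + 2)^2*(h + 3)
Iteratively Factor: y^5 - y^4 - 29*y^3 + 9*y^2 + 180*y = (y + 4)*(y^4 - 5*y^3 - 9*y^2 + 45*y) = (y + 3)*(y + 4)*(y^3 - 8*y^2 + 15*y) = (y - 3)*(y + 3)*(y + 4)*(y^2 - 5*y) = (y - 5)*(y - 3)*(y + 3)*(y + 4)*(y)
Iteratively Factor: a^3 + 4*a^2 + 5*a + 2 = (a + 2)*(a^2 + 2*a + 1) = (a + 1)*(a + 2)*(a + 1)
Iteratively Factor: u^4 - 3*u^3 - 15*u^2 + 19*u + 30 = (u + 3)*(u^3 - 6*u^2 + 3*u + 10) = (u - 2)*(u + 3)*(u^2 - 4*u - 5) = (u - 5)*(u - 2)*(u + 3)*(u + 1)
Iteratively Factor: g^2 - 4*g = (g)*(g - 4)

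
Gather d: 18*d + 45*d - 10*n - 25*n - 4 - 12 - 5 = 63*d - 35*n - 21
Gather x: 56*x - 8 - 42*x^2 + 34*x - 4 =-42*x^2 + 90*x - 12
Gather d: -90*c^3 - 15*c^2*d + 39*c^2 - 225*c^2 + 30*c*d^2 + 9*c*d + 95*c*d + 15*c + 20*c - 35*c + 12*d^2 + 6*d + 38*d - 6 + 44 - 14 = -90*c^3 - 186*c^2 + d^2*(30*c + 12) + d*(-15*c^2 + 104*c + 44) + 24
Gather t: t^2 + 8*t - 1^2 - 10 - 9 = t^2 + 8*t - 20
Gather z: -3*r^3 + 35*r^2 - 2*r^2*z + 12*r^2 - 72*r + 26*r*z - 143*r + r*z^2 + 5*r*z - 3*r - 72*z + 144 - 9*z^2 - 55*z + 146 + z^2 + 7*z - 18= -3*r^3 + 47*r^2 - 218*r + z^2*(r - 8) + z*(-2*r^2 + 31*r - 120) + 272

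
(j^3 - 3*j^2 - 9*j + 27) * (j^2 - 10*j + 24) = j^5 - 13*j^4 + 45*j^3 + 45*j^2 - 486*j + 648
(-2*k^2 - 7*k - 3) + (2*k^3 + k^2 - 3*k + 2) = 2*k^3 - k^2 - 10*k - 1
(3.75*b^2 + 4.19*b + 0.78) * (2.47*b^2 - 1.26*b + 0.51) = 9.2625*b^4 + 5.6243*b^3 - 1.4403*b^2 + 1.1541*b + 0.3978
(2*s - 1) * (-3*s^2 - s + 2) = -6*s^3 + s^2 + 5*s - 2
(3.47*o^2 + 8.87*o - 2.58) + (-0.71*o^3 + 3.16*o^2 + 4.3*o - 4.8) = -0.71*o^3 + 6.63*o^2 + 13.17*o - 7.38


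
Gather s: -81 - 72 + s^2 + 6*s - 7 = s^2 + 6*s - 160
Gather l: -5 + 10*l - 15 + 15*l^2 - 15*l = 15*l^2 - 5*l - 20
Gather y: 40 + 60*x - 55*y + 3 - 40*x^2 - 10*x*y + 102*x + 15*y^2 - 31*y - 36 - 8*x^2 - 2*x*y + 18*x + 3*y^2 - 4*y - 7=-48*x^2 + 180*x + 18*y^2 + y*(-12*x - 90)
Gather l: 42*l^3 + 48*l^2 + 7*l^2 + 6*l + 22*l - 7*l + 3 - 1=42*l^3 + 55*l^2 + 21*l + 2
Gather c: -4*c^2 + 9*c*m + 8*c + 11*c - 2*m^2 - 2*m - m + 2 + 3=-4*c^2 + c*(9*m + 19) - 2*m^2 - 3*m + 5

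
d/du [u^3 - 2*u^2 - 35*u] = 3*u^2 - 4*u - 35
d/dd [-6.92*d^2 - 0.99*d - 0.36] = -13.84*d - 0.99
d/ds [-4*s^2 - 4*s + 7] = -8*s - 4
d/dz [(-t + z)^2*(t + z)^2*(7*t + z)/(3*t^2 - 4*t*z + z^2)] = (31*t^4 - 36*t^3*z - 66*t^2*z^2 + 4*t*z^3 + 3*z^4)/(9*t^2 - 6*t*z + z^2)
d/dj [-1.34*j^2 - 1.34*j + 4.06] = -2.68*j - 1.34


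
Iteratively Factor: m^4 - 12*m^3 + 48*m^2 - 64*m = (m - 4)*(m^3 - 8*m^2 + 16*m) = (m - 4)^2*(m^2 - 4*m) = (m - 4)^3*(m)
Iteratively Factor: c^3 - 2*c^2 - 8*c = (c - 4)*(c^2 + 2*c) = c*(c - 4)*(c + 2)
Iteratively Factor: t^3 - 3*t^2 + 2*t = (t - 1)*(t^2 - 2*t) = (t - 2)*(t - 1)*(t)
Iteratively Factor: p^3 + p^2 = (p)*(p^2 + p) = p^2*(p + 1)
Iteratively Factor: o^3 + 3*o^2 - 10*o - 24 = (o + 2)*(o^2 + o - 12) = (o - 3)*(o + 2)*(o + 4)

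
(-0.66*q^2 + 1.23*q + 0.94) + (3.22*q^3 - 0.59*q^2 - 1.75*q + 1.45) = 3.22*q^3 - 1.25*q^2 - 0.52*q + 2.39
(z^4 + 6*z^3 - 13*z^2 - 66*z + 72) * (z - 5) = z^5 + z^4 - 43*z^3 - z^2 + 402*z - 360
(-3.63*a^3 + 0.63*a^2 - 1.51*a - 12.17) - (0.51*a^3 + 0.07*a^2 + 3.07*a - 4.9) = -4.14*a^3 + 0.56*a^2 - 4.58*a - 7.27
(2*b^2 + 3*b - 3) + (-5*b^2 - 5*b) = -3*b^2 - 2*b - 3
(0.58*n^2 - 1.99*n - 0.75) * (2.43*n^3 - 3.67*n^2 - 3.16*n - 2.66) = 1.4094*n^5 - 6.9643*n^4 + 3.648*n^3 + 7.4981*n^2 + 7.6634*n + 1.995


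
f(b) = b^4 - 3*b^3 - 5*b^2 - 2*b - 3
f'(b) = 4*b^3 - 9*b^2 - 10*b - 2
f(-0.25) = -2.76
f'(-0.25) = -0.12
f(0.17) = -3.50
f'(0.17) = -3.94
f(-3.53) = 228.99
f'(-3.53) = -254.80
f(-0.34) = -2.77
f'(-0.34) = 0.20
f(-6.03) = 1807.14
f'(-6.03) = -1145.97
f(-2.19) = 31.91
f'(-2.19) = -65.28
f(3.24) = -53.81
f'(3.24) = 7.17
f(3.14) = -54.24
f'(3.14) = 1.70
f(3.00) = -54.00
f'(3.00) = -5.00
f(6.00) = 453.00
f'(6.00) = 478.00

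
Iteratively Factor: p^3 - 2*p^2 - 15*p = (p + 3)*(p^2 - 5*p) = (p - 5)*(p + 3)*(p)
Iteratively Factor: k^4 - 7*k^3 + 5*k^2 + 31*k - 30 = (k - 5)*(k^3 - 2*k^2 - 5*k + 6) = (k - 5)*(k - 1)*(k^2 - k - 6) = (k - 5)*(k - 3)*(k - 1)*(k + 2)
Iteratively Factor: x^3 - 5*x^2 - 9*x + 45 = (x + 3)*(x^2 - 8*x + 15) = (x - 5)*(x + 3)*(x - 3)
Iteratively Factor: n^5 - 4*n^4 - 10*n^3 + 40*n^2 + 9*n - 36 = (n - 4)*(n^4 - 10*n^2 + 9) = (n - 4)*(n - 1)*(n^3 + n^2 - 9*n - 9) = (n - 4)*(n - 1)*(n + 1)*(n^2 - 9) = (n - 4)*(n - 1)*(n + 1)*(n + 3)*(n - 3)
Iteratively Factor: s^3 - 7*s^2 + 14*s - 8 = (s - 1)*(s^2 - 6*s + 8) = (s - 4)*(s - 1)*(s - 2)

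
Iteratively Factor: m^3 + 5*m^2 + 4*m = (m)*(m^2 + 5*m + 4) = m*(m + 4)*(m + 1)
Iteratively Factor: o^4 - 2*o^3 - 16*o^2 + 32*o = (o - 2)*(o^3 - 16*o) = o*(o - 2)*(o^2 - 16) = o*(o - 4)*(o - 2)*(o + 4)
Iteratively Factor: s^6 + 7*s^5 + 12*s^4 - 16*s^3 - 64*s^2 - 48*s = (s)*(s^5 + 7*s^4 + 12*s^3 - 16*s^2 - 64*s - 48) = s*(s + 2)*(s^4 + 5*s^3 + 2*s^2 - 20*s - 24) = s*(s + 2)^2*(s^3 + 3*s^2 - 4*s - 12) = s*(s - 2)*(s + 2)^2*(s^2 + 5*s + 6) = s*(s - 2)*(s + 2)^2*(s + 3)*(s + 2)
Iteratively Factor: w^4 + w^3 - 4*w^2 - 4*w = (w + 1)*(w^3 - 4*w) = w*(w + 1)*(w^2 - 4) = w*(w - 2)*(w + 1)*(w + 2)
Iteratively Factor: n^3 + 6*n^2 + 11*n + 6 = (n + 2)*(n^2 + 4*n + 3) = (n + 1)*(n + 2)*(n + 3)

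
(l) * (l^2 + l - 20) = l^3 + l^2 - 20*l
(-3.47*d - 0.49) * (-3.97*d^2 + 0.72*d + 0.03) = 13.7759*d^3 - 0.5531*d^2 - 0.4569*d - 0.0147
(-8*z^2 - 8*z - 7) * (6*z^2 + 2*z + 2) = -48*z^4 - 64*z^3 - 74*z^2 - 30*z - 14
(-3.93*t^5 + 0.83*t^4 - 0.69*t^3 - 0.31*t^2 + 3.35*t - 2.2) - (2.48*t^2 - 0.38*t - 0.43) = -3.93*t^5 + 0.83*t^4 - 0.69*t^3 - 2.79*t^2 + 3.73*t - 1.77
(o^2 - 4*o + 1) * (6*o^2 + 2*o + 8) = 6*o^4 - 22*o^3 + 6*o^2 - 30*o + 8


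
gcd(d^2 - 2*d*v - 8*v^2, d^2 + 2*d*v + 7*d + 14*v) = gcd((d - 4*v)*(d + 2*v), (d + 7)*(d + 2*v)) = d + 2*v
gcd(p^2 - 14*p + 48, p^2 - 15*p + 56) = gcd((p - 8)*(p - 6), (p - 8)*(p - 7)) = p - 8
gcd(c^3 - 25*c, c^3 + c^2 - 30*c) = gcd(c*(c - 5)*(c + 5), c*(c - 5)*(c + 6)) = c^2 - 5*c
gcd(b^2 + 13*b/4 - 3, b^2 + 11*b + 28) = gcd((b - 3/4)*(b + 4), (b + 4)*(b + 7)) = b + 4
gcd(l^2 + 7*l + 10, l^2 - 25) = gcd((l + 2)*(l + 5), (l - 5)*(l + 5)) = l + 5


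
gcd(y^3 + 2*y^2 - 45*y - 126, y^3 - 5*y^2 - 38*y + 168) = y^2 - y - 42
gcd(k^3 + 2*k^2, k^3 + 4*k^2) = k^2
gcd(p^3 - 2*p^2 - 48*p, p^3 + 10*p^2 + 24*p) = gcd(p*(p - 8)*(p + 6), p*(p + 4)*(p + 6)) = p^2 + 6*p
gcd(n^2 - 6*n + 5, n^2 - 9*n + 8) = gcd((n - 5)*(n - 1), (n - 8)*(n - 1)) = n - 1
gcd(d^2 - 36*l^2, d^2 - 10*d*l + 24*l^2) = d - 6*l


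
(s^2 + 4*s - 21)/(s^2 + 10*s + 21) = (s - 3)/(s + 3)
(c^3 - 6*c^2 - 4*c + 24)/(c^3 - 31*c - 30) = (c^2 - 4)/(c^2 + 6*c + 5)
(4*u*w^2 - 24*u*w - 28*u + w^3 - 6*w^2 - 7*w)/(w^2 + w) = 4*u - 28*u/w + w - 7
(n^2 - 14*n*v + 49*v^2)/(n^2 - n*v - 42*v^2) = (n - 7*v)/(n + 6*v)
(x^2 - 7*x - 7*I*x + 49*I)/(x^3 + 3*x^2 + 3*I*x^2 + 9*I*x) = (x^2 - 7*x*(1 + I) + 49*I)/(x*(x^2 + 3*x*(1 + I) + 9*I))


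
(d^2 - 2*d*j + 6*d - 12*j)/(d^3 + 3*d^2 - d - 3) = (d^2 - 2*d*j + 6*d - 12*j)/(d^3 + 3*d^2 - d - 3)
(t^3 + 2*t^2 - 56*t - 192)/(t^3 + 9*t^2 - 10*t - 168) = (t^2 - 4*t - 32)/(t^2 + 3*t - 28)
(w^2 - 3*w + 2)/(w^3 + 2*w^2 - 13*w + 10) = 1/(w + 5)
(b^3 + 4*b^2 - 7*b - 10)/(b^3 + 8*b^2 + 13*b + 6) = (b^2 + 3*b - 10)/(b^2 + 7*b + 6)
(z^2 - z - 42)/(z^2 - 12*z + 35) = (z + 6)/(z - 5)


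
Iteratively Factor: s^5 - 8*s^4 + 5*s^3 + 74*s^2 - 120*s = (s - 5)*(s^4 - 3*s^3 - 10*s^2 + 24*s) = (s - 5)*(s - 2)*(s^3 - s^2 - 12*s) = (s - 5)*(s - 4)*(s - 2)*(s^2 + 3*s) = (s - 5)*(s - 4)*(s - 2)*(s + 3)*(s)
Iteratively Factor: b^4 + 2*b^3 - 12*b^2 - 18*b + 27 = (b + 3)*(b^3 - b^2 - 9*b + 9) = (b - 1)*(b + 3)*(b^2 - 9) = (b - 1)*(b + 3)^2*(b - 3)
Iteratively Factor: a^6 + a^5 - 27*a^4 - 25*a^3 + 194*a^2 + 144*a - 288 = (a - 1)*(a^5 + 2*a^4 - 25*a^3 - 50*a^2 + 144*a + 288) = (a - 4)*(a - 1)*(a^4 + 6*a^3 - a^2 - 54*a - 72) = (a - 4)*(a - 3)*(a - 1)*(a^3 + 9*a^2 + 26*a + 24) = (a - 4)*(a - 3)*(a - 1)*(a + 3)*(a^2 + 6*a + 8) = (a - 4)*(a - 3)*(a - 1)*(a + 2)*(a + 3)*(a + 4)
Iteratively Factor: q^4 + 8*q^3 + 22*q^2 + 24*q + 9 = (q + 3)*(q^3 + 5*q^2 + 7*q + 3) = (q + 1)*(q + 3)*(q^2 + 4*q + 3) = (q + 1)*(q + 3)^2*(q + 1)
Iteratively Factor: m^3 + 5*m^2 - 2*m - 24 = (m - 2)*(m^2 + 7*m + 12) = (m - 2)*(m + 3)*(m + 4)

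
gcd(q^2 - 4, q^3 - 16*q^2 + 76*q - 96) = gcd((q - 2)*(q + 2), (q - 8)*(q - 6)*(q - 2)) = q - 2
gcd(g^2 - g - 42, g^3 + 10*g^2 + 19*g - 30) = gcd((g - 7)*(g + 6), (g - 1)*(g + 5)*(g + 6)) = g + 6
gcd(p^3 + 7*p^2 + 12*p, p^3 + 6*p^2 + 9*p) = p^2 + 3*p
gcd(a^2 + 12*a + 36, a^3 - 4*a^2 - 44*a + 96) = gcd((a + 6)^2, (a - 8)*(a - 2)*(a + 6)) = a + 6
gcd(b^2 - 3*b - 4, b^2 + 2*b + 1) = b + 1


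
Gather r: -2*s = -2*s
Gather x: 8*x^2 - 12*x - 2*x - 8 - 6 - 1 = 8*x^2 - 14*x - 15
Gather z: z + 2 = z + 2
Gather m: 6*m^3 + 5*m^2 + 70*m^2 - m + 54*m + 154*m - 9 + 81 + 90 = 6*m^3 + 75*m^2 + 207*m + 162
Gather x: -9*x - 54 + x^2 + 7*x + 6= x^2 - 2*x - 48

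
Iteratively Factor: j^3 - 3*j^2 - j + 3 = (j - 1)*(j^2 - 2*j - 3) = (j - 1)*(j + 1)*(j - 3)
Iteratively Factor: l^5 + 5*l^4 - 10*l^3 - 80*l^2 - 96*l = (l + 2)*(l^4 + 3*l^3 - 16*l^2 - 48*l) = (l + 2)*(l + 3)*(l^3 - 16*l) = (l + 2)*(l + 3)*(l + 4)*(l^2 - 4*l) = (l - 4)*(l + 2)*(l + 3)*(l + 4)*(l)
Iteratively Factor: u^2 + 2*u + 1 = (u + 1)*(u + 1)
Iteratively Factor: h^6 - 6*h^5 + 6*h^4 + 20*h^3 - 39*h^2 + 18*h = (h - 3)*(h^5 - 3*h^4 - 3*h^3 + 11*h^2 - 6*h) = (h - 3)^2*(h^4 - 3*h^2 + 2*h) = (h - 3)^2*(h - 1)*(h^3 + h^2 - 2*h) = h*(h - 3)^2*(h - 1)*(h^2 + h - 2) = h*(h - 3)^2*(h - 1)^2*(h + 2)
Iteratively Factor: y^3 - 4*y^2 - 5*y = (y)*(y^2 - 4*y - 5) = y*(y - 5)*(y + 1)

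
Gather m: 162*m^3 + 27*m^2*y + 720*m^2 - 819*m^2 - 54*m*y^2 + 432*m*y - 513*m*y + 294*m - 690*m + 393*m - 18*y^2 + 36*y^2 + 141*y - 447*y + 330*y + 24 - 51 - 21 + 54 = 162*m^3 + m^2*(27*y - 99) + m*(-54*y^2 - 81*y - 3) + 18*y^2 + 24*y + 6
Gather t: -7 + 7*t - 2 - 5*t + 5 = 2*t - 4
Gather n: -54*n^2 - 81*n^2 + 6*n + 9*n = -135*n^2 + 15*n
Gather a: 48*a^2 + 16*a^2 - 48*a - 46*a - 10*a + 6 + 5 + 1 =64*a^2 - 104*a + 12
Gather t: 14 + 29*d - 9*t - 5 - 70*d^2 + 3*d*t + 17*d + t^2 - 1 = -70*d^2 + 46*d + t^2 + t*(3*d - 9) + 8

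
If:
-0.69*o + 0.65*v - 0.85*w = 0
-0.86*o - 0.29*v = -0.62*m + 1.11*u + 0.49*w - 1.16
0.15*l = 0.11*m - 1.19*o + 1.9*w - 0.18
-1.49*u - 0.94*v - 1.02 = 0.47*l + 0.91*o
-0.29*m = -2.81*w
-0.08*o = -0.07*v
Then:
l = -7.05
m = 0.53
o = 0.87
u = 0.38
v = 1.00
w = 0.05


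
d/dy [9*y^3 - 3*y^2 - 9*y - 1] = 27*y^2 - 6*y - 9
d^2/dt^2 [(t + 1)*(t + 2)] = 2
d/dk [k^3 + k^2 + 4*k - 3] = 3*k^2 + 2*k + 4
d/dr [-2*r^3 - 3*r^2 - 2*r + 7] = -6*r^2 - 6*r - 2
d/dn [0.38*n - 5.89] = 0.380000000000000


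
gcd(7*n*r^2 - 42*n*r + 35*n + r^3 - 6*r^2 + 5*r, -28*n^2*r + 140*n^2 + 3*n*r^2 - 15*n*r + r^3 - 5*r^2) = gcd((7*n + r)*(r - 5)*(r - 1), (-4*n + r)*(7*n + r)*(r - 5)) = 7*n*r - 35*n + r^2 - 5*r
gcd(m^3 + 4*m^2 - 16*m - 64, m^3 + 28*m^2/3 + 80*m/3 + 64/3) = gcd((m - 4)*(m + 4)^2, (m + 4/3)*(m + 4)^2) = m^2 + 8*m + 16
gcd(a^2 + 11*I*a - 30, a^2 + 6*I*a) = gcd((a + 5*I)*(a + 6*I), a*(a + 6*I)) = a + 6*I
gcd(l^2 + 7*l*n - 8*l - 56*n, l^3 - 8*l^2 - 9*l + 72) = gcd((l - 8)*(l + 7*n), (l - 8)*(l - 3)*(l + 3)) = l - 8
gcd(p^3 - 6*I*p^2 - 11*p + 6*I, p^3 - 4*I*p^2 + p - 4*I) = p - I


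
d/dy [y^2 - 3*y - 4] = 2*y - 3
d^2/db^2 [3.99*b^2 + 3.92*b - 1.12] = 7.98000000000000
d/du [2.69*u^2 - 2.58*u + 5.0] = 5.38*u - 2.58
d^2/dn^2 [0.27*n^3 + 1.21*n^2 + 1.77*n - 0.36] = 1.62*n + 2.42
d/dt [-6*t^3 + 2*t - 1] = 2 - 18*t^2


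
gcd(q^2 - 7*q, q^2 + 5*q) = q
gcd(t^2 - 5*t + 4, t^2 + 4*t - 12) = 1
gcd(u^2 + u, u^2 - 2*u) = u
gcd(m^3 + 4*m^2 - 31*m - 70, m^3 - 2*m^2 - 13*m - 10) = m^2 - 3*m - 10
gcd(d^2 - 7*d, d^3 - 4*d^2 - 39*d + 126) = d - 7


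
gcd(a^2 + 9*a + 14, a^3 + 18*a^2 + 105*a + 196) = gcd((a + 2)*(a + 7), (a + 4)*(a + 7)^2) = a + 7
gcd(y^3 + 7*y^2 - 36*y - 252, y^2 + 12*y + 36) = y + 6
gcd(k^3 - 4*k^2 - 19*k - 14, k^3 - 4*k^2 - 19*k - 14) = k^3 - 4*k^2 - 19*k - 14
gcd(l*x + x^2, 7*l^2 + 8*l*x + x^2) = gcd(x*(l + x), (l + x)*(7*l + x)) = l + x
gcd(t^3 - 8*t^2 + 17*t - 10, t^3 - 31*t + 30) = t^2 - 6*t + 5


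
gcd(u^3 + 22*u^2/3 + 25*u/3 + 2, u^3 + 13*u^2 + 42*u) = u + 6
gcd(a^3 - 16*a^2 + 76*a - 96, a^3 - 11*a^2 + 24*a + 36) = a - 6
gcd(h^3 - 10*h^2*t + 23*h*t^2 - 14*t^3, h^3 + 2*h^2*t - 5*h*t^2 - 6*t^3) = -h + 2*t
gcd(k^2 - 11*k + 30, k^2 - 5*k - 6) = k - 6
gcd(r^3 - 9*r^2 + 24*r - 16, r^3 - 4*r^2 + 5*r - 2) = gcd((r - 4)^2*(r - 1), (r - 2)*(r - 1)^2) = r - 1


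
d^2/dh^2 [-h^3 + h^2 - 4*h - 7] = 2 - 6*h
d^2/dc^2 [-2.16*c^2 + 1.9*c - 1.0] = -4.32000000000000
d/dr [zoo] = 0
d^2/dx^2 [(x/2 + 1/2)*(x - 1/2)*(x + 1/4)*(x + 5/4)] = 6*x^2 + 6*x + 9/16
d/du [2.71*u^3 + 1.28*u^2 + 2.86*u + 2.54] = 8.13*u^2 + 2.56*u + 2.86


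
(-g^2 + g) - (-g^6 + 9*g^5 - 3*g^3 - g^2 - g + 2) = g^6 - 9*g^5 + 3*g^3 + 2*g - 2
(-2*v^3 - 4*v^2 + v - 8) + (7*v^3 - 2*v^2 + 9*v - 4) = 5*v^3 - 6*v^2 + 10*v - 12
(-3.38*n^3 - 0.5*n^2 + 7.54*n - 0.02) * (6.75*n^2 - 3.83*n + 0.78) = -22.815*n^5 + 9.5704*n^4 + 50.1736*n^3 - 29.4032*n^2 + 5.9578*n - 0.0156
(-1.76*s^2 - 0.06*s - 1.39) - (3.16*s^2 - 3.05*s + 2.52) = -4.92*s^2 + 2.99*s - 3.91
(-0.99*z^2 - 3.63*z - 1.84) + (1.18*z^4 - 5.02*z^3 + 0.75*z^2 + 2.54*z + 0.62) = 1.18*z^4 - 5.02*z^3 - 0.24*z^2 - 1.09*z - 1.22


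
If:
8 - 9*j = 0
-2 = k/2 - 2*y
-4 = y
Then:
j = 8/9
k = -20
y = -4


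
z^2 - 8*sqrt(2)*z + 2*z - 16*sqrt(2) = (z + 2)*(z - 8*sqrt(2))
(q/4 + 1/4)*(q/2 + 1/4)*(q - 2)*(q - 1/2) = q^4/8 - q^3/8 - 9*q^2/32 + q/32 + 1/16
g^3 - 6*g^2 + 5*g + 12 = (g - 4)*(g - 3)*(g + 1)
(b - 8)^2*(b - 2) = b^3 - 18*b^2 + 96*b - 128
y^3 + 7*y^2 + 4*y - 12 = (y - 1)*(y + 2)*(y + 6)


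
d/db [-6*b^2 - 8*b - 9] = -12*b - 8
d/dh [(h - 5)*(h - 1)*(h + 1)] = 3*h^2 - 10*h - 1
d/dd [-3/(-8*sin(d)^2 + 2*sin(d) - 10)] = 3*(1 - 8*sin(d))*cos(d)/(2*(4*sin(d)^2 - sin(d) + 5)^2)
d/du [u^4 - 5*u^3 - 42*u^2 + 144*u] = 4*u^3 - 15*u^2 - 84*u + 144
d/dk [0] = 0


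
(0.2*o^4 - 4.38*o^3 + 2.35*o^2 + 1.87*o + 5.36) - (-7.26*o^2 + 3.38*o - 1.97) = 0.2*o^4 - 4.38*o^3 + 9.61*o^2 - 1.51*o + 7.33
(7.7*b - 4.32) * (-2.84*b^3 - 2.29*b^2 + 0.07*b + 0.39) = -21.868*b^4 - 5.3642*b^3 + 10.4318*b^2 + 2.7006*b - 1.6848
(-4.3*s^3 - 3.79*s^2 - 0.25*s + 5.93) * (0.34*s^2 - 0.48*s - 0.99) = -1.462*s^5 + 0.7754*s^4 + 5.9912*s^3 + 5.8883*s^2 - 2.5989*s - 5.8707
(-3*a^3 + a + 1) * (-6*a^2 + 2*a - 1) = 18*a^5 - 6*a^4 - 3*a^3 - 4*a^2 + a - 1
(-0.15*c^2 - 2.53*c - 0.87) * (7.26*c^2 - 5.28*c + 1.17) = -1.089*c^4 - 17.5758*c^3 + 6.8667*c^2 + 1.6335*c - 1.0179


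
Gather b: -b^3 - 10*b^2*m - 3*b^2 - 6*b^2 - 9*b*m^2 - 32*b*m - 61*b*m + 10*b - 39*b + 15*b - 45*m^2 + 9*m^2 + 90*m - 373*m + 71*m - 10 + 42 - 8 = -b^3 + b^2*(-10*m - 9) + b*(-9*m^2 - 93*m - 14) - 36*m^2 - 212*m + 24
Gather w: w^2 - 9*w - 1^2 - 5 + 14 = w^2 - 9*w + 8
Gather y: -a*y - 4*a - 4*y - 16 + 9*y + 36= -4*a + y*(5 - a) + 20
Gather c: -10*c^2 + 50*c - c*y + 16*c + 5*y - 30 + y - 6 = -10*c^2 + c*(66 - y) + 6*y - 36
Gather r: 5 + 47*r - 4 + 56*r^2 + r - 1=56*r^2 + 48*r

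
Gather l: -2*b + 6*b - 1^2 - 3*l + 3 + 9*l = 4*b + 6*l + 2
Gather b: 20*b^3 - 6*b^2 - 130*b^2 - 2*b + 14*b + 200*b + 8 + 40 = 20*b^3 - 136*b^2 + 212*b + 48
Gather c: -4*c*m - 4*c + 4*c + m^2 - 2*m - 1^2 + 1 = -4*c*m + m^2 - 2*m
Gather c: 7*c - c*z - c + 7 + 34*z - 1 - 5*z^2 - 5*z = c*(6 - z) - 5*z^2 + 29*z + 6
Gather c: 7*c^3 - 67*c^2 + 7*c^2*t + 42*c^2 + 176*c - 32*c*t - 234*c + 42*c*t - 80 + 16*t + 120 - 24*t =7*c^3 + c^2*(7*t - 25) + c*(10*t - 58) - 8*t + 40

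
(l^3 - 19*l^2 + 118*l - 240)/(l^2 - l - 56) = (l^2 - 11*l + 30)/(l + 7)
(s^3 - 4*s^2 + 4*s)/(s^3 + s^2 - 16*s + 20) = s/(s + 5)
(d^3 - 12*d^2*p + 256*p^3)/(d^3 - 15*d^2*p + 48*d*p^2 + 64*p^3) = (d + 4*p)/(d + p)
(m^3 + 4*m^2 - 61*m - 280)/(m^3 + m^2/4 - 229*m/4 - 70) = 4*(m + 5)/(4*m + 5)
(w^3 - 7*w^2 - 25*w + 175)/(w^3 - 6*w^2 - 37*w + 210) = (w + 5)/(w + 6)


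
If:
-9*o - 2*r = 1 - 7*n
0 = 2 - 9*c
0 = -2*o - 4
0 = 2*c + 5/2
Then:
No Solution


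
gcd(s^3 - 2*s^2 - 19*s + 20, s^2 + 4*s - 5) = s - 1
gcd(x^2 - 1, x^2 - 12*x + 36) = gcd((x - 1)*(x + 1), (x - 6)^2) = 1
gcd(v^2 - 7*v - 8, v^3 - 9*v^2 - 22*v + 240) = v - 8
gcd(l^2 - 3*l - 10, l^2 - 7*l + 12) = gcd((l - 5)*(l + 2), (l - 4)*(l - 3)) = 1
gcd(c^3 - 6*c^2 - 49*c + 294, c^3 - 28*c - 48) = c - 6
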